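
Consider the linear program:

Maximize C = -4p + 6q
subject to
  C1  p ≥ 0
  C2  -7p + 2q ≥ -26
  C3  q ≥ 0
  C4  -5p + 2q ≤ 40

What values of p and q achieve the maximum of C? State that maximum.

Corner points and C = -4p + 6q:
  (0, 0) → C = 0
  (0, 20) → C = 120
  (26/7, 0) → C = -104/7
  (33, 205/2) → C = 483

The optimum lies where -7p + 2q = -26 and -5p + 2q = 40.
Solving simultaneously gives p = 33, q = 205/2.

p = 33, q = 205/2, maximum C = 483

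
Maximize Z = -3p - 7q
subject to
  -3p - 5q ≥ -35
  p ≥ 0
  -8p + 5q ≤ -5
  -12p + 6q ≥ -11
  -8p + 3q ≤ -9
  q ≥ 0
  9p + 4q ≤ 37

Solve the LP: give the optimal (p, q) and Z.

Extreme points and Z = -3p - 7q:
  (25/12, 7/3) → Z = -271/12
  (15/8, 2) → Z = -157/8
  (7/4, 5/3) → Z = -203/12

The optimum lies where -12p + 6q = -11 and -8p + 3q = -9.
Solving simultaneously gives p = 7/4, q = 5/3.

p = 7/4, q = 5/3, maximum Z = -203/12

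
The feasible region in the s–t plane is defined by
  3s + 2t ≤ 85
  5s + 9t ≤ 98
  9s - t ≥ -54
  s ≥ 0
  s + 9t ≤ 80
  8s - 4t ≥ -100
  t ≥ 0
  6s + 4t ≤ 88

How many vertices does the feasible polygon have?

5

Of the 27 pairwise boundary intersections, those satisfying every inequality are:
  (9/2, 151/18)
  (200/17, 74/17)
  (0, 80/9)
  (0, 0)
  (44/3, 0)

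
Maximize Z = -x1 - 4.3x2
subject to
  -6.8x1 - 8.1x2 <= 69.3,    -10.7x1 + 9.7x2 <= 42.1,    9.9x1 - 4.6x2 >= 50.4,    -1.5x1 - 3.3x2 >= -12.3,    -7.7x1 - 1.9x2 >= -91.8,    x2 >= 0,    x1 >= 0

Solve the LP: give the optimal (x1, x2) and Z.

x1 = 56/11, x2 = 0, maximum Z = -56/11

Corner points and Z = -x1 - 4.3x2:
  (7430/1319, 1539/1319) → Z = -140477/13190
  (56/11, 0) → Z = -56/11
  (41/5, 0) → Z = -41/5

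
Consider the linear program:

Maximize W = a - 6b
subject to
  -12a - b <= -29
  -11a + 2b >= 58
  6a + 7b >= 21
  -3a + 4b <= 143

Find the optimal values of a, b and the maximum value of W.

a = 0, b = 29, maximum W = -174

Corner points and W = a - 6b:
  (0, 29) → W = -174
  (-9/17, 601/17) → W = -3615/17
  (27/19, 1399/38) → W = -4170/19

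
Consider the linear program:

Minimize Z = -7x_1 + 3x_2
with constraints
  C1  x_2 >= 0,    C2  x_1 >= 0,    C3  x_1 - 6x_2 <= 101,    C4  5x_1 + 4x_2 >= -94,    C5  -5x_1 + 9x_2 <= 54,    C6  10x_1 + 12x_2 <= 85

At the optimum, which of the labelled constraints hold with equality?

C1 and C6

Extreme points and Z = -7x_1 + 3x_2:
  (0, 0) → Z = 0
  (17/2, 0) → Z = -119/2
  (0, 6) → Z = 18
  (39/50, 193/30) → Z = 346/25

The minimum is at (17/2, 0). Substituting into each constraint, equality holds for C1 and C6; the remaining constraints have slack.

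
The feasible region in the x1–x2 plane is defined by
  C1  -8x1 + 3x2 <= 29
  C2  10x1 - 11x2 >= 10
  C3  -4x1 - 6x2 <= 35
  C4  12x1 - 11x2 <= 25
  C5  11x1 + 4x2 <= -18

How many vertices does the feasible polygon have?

4

Pairwise boundary intersections that survive every other constraint:
  (-25/8, -15/4)
  (-158/161, -290/161)
  (-235/116, -130/29)
  (-98/169, -491/169)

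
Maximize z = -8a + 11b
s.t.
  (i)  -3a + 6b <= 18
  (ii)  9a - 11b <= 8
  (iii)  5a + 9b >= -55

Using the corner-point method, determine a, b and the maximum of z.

a = -164/19, b = -25/19, maximum z = 1037/19

At the optimal vertex, -3a + 6b = 18 and 5a + 9b = -55.
Solving simultaneously gives a = -164/19, b = -25/19.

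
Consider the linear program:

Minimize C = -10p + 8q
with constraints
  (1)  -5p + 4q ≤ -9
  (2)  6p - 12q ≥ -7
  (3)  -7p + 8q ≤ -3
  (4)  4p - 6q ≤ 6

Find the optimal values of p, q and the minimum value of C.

p = 19/2, q = 16/3, minimum C = -157/3

Extreme points and C = -10p + 8q:
  (34/9, 89/36) → C = -18
  (15/7, 3/7) → C = -18
  (19/2, 16/3) → C = -157/3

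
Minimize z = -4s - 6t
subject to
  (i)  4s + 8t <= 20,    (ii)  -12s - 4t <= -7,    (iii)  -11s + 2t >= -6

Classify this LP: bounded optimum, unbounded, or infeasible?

bounded optimum

Corner points and z = -4s - 6t:
  (-3/10, 53/20) → z = -147/10
  (11/12, 49/24) → z = -191/12
  (19/34, 5/68) → z = -91/34
The feasible region has finitely many vertices and no improving ray; the minimum is -191/12 at (11/12, 49/24).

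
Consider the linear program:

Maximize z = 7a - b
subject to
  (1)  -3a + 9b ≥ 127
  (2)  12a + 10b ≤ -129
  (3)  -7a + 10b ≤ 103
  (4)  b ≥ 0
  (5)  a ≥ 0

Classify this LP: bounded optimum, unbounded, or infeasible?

infeasible

The boundaries -3a + 9b = 127 and -7a + 10b = 103 meet at (343/33, 580/33), but that point violates 12a + 10b ≤ -129. Every candidate vertex is excluded by some other constraint, so the feasible region is empty.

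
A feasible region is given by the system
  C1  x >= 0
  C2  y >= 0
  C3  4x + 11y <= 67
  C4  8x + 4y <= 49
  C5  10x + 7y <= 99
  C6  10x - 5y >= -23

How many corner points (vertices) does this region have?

Pairwise boundary intersections that survive every other constraint:
  (0, 0)
  (0, 23/5)
  (49/8, 0)
  (271/72, 85/18)
  (41/65, 381/65)

5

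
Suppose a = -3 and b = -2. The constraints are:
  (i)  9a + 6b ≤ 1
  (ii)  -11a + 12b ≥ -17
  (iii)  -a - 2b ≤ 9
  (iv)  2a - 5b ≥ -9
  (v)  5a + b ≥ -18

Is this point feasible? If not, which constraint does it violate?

(i): -39 ≤ 1 ✓
(ii): 9 ≥ -17 ✓
(iii): 7 ≤ 9 ✓
(iv): 4 ≥ -9 ✓
(v): -17 ≥ -18 ✓

feasible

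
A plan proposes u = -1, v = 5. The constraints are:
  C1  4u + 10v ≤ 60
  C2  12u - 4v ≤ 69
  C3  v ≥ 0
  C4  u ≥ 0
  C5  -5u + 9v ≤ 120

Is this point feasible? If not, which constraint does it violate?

not feasible — violates C4

Constraint C4: u = -1, which is not ≥ 0. All other constraints are satisfied.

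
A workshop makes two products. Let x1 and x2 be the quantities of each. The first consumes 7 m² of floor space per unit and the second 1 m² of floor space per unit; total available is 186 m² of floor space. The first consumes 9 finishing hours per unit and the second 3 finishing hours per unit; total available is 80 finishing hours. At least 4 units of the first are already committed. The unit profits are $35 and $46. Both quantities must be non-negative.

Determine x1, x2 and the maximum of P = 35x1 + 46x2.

x1 = 4, x2 = 44/3, maximum P = 2444/3

Corner points and P = 35x1 + 46x2:
  (80/9, 0) → P = 2800/9
  (4, 0) → P = 140
  (4, 44/3) → P = 2444/3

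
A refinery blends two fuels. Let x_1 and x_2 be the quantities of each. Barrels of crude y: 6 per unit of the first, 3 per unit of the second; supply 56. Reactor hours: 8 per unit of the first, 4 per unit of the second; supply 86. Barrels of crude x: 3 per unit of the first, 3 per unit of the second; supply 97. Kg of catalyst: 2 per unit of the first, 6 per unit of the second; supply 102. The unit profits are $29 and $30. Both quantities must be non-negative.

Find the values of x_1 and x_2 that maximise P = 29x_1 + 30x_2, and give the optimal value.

Extreme points and P = 29x_1 + 30x_2:
  (0, 0) → P = 0
  (0, 17) → P = 510
  (28/3, 0) → P = 812/3
  (1, 50/3) → P = 529

x_1 = 1, x_2 = 50/3, maximum P = 529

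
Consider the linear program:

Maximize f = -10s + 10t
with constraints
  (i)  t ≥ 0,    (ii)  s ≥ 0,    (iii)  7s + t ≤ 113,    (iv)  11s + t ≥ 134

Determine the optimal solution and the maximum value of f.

Corner points and f = -10s + 10t:
  (113/7, 0) → f = -1130/7
  (134/11, 0) → f = -1340/11
  (21/4, 305/4) → f = 710

At the optimal vertex, 7s + t = 113 and 11s + t = 134.
Solving simultaneously gives s = 21/4, t = 305/4.

s = 21/4, t = 305/4, maximum f = 710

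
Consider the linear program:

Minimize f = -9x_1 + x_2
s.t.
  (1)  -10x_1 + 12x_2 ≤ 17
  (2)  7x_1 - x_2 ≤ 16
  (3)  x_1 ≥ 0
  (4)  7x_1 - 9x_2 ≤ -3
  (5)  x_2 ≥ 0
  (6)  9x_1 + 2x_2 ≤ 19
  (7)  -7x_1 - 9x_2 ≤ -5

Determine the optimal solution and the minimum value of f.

Extreme points and f = -9x_1 + x_2:
  (0, 17/12) → f = 17/12
  (97/64, 343/128) → f = -1403/128
  (0, 5/9) → f = 5/9
  (33/19, 32/19) → f = -265/19
  (1/7, 4/9) → f = -53/63

x_1 = 33/19, x_2 = 32/19, minimum f = -265/19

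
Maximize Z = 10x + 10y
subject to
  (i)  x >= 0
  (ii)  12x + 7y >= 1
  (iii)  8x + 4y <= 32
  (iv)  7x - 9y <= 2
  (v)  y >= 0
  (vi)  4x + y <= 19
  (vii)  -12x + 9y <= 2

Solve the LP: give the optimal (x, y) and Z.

Vertices and Z = 10x + 10y:
  (0, 1/7) → Z = 10/7
  (0, 2/9) → Z = 20/9
  (1/12, 0) → Z = 5/6
  (74/25, 52/25) → Z = 252/5
  (7/3, 10/3) → Z = 170/3
  (2/7, 0) → Z = 20/7

x = 7/3, y = 10/3, maximum Z = 170/3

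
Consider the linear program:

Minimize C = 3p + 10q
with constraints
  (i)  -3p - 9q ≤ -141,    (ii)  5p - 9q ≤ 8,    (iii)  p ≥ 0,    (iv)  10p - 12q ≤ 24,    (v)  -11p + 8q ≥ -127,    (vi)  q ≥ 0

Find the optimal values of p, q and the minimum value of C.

Feasible corners and C = 3p + 10q:
  (0, 47/3) → C = 470/3
  (106/7, 223/21) → C = 3184/21
  (333/13, 503/26) → C = 3514/13
The feasible region is unbounded (it extends along (0, 1), (8, 11)), but C strictly increases along every unbounded feasible direction, so there is no improving ray and the minimum is attained at a vertex.

At the optimal vertex, -3p - 9q = -141 and 10p - 12q = 24.
Solving simultaneously gives p = 106/7, q = 223/21.

p = 106/7, q = 223/21, minimum C = 3184/21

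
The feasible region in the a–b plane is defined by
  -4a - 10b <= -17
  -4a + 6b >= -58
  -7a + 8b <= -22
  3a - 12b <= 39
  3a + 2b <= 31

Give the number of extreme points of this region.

The feasible vertices (each the meet of two boundaries and inside every other half-plane) are:
  (178/51, 31/102)
  (99/13, -35/26)
  (146/19, 151/38)
  (75/7, -4/7)

4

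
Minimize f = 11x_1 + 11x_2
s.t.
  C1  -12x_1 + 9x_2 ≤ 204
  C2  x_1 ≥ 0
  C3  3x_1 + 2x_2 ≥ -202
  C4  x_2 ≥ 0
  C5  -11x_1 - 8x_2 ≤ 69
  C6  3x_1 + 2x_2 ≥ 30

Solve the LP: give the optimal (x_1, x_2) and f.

Feasible corners and f = 11x_1 + 11x_2:
  (0, 68/3) → f = 748/3
  (0, 15) → f = 165
  (10, 0) → f = 110
The feasible region is unbounded (it extends along (3, 4), (1, 0)), but f strictly increases along every unbounded feasible direction, so there is no improving ray and the minimum is attained at a vertex.

The optimum lies where x_2 = 0 and 3x_1 + 2x_2 = 30.
Solving simultaneously gives x_1 = 10, x_2 = 0.

x_1 = 10, x_2 = 0, minimum f = 110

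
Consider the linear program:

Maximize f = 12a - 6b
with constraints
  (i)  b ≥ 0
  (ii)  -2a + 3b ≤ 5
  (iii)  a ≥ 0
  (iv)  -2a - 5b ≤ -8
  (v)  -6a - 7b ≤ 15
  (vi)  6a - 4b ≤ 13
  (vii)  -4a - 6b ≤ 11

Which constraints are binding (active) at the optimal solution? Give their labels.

Extreme points and f = 12a - 6b:
  (0, 5/3) → f = -10
  (59/10, 28/5) → f = 186/5
  (0, 8/5) → f = -48/5
  (97/38, 11/19) → f = 516/19

The maximum is at (59/10, 28/5). Substituting into each constraint, equality holds for (ii) and (vi); the remaining constraints have slack.

(ii) and (vi)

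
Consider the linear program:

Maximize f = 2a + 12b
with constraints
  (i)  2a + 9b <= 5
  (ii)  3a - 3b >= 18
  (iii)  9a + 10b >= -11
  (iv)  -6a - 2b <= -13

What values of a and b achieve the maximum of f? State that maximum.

a = 59/11, b = -7/11, maximum f = 34/11

Feasible corners and f = 2a + 12b:
  (59/11, -7/11) → f = 34/11
  (25/8, -23/8) → f = -113/4
  (76/21, -61/14) → f = -946/21
The feasible region is unbounded (it extends along (9, -2), (10, -9)), but f strictly decreases along every unbounded feasible direction, so there is no improving ray and the maximum is attained at a vertex.

The binding constraints are 2a + 9b = 5 and 3a - 3b = 18.
Solving simultaneously gives a = 59/11, b = -7/11.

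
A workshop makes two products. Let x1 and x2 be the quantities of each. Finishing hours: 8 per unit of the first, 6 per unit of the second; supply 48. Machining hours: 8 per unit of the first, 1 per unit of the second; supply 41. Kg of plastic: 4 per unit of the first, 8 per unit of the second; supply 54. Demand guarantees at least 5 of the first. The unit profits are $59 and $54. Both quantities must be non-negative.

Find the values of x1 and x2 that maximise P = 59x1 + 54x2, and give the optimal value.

x1 = 5, x2 = 1, maximum P = 349

Vertices and P = 59x1 + 54x2:
  (41/8, 0) → P = 2419/8
  (5, 0) → P = 295
  (5, 1) → P = 349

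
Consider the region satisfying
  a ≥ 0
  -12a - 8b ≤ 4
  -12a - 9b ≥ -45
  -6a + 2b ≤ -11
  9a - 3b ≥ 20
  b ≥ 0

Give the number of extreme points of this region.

The feasible vertices (each the meet of two boundaries and inside every other half-plane) are:
  (35/13, 55/39)
  (15/4, 0)
  (20/9, 0)

3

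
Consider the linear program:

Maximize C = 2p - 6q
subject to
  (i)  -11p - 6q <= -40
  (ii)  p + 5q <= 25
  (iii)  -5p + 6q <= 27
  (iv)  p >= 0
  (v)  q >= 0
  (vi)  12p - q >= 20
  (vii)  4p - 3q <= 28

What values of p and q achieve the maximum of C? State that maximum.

Corner points and C = 2p - 6q:
  (40/11, 0) → C = 80/11
  (160/83, 260/83) → C = -1240/83
  (125/61, 280/61) → C = -1430/61
  (215/23, 72/23) → C = -2/23
  (7, 0) → C = 14

p = 7, q = 0, maximum C = 14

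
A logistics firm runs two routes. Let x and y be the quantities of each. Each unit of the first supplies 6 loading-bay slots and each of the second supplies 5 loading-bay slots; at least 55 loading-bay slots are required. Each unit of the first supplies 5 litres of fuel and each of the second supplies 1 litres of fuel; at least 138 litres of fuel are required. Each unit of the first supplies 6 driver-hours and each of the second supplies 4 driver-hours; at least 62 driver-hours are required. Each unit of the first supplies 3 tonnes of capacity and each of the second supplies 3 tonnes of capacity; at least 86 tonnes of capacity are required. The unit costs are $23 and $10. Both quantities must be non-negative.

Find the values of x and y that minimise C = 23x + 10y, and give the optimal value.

x = 82/3, y = 4/3, minimum C = 642

Corner points and C = 23x + 10y:
  (0, 138) → C = 1380
  (86/3, 0) → C = 1978/3
  (82/3, 4/3) → C = 642
The feasible region is unbounded (it extends along (0, 1), (1, 0)), but C strictly increases along every unbounded feasible direction, so there is no improving ray and the minimum is attained at a vertex.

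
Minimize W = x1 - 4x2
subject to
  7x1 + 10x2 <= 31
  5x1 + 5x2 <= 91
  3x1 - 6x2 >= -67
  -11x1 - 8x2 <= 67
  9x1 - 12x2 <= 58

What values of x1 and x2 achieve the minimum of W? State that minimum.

x1 = -121/18, x2 = 281/36, minimum W = -683/18

The binding constraints are 7x1 + 10x2 = 31 and 3x1 - 6x2 = -67.
Solving simultaneously gives x1 = -121/18, x2 = 281/36.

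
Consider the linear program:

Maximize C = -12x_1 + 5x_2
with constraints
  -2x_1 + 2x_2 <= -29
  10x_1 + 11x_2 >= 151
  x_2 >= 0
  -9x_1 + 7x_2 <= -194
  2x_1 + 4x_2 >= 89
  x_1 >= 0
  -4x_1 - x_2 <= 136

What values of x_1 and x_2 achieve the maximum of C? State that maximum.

The feasible region is unbounded (it extends along (1, 1), (1, 0)), but C strictly decreases along every unbounded feasible direction, so there is no improving ray and the maximum is attained at a vertex.

The optimum lies where -9x_1 + 7x_2 = -194 and 2x_1 + 4x_2 = 89.
Solving simultaneously gives x_1 = 1399/50, x_2 = 413/50.

x_1 = 1399/50, x_2 = 413/50, maximum C = -14723/50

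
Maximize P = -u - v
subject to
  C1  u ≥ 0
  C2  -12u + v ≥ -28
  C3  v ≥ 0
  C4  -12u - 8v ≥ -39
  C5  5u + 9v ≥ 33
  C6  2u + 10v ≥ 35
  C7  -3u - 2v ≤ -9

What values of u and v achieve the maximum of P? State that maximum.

Extreme points and P = -u - v:
  (0, 39/8) → P = -39/8
  (0, 9/2) → P = -9/2
  (55/52, 171/52) → P = -113/26
  (10/13, 87/26) → P = -107/26

u = 10/13, v = 87/26, maximum P = -107/26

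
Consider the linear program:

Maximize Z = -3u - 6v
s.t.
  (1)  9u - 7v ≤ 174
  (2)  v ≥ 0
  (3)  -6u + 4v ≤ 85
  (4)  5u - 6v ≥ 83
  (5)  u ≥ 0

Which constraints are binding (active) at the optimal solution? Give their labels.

(2) and (4)

Vertices and Z = -3u - 6v:
  (58/3, 0) → Z = -58
  (463/19, 123/19) → Z = -2127/19
  (83/5, 0) → Z = -249/5

The maximum is at (83/5, 0). Substituting into each constraint, equality holds for (2) and (4); the remaining constraints have slack.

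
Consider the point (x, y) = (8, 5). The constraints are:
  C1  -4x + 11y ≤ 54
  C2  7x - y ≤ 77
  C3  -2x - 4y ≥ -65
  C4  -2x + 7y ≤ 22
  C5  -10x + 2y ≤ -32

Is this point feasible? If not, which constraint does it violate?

C1: 23 ≤ 54 ✓
C2: 51 ≤ 77 ✓
C3: -36 ≥ -65 ✓
C4: 19 ≤ 22 ✓
C5: -70 ≤ -32 ✓

feasible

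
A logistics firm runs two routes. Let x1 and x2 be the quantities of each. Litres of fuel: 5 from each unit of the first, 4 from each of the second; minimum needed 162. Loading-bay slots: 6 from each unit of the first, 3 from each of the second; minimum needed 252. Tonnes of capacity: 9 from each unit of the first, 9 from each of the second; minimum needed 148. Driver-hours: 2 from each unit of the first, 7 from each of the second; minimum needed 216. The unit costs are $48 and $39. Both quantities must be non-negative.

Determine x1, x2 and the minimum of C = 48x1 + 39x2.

Extreme points and C = 48x1 + 39x2:
  (0, 84) → C = 3276
  (108, 0) → C = 5184
  (31, 22) → C = 2346
The feasible region is unbounded (it extends along (0, 1), (1, 0)), but C strictly increases along every unbounded feasible direction, so there is no improving ray and the minimum is attained at a vertex.

The optimum lies where 6x1 + 3x2 = 252 and 2x1 + 7x2 = 216.
Solving simultaneously gives x1 = 31, x2 = 22.

x1 = 31, x2 = 22, minimum C = 2346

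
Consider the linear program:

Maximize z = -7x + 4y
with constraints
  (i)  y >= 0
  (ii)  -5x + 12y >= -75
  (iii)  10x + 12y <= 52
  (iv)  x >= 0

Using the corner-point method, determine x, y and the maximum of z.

x = 0, y = 13/3, maximum z = 52/3

Extreme points and z = -7x + 4y:
  (26/5, 0) → z = -182/5
  (0, 0) → z = 0
  (0, 13/3) → z = 52/3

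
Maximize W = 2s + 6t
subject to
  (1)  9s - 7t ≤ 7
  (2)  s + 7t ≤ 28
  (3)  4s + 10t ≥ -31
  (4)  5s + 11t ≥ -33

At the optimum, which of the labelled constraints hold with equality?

(1) and (2)

Vertices and W = 2s + 6t:
  (7/2, 7/2) → W = 28
  (-77/67, -166/67) → W = -1150/67
  (-539/24, 173/24) → W = -5/3

The maximum is at (7/2, 7/2). Substituting into each constraint, equality holds for (1) and (2); the remaining constraints have slack.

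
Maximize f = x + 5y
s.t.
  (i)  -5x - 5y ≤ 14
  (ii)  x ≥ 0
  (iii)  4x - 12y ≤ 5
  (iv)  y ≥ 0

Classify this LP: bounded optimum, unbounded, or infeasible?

From the feasible point (0, 0), moving in the direction (0, 1) keeps every constraint satisfied while f increases without bound.

unbounded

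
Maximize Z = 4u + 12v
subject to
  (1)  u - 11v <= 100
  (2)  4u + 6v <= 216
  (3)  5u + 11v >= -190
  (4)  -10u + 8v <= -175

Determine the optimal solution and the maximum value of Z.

u = 1389/46, v = 365/23, maximum Z = 7158/23

Extreme points and Z = 4u + 12v:
  (1488/25, -92/25) → Z = 4848/25
  (375/34, -275/34) → Z = -900/17
  (1389/46, 365/23) → Z = 7158/23

The optimum lies where 4u + 6v = 216 and -10u + 8v = -175.
Solving simultaneously gives u = 1389/46, v = 365/23.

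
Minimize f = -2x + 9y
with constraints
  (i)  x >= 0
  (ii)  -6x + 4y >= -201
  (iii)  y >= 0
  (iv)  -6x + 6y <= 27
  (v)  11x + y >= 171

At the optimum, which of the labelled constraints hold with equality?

Vertices and f = -2x + 9y:
  (67/2, 0) → f = -67
  (219/2, 114) → f = 807
  (171/11, 0) → f = -342/11
  (111/8, 147/8) → f = 1101/8

The minimum is at (67/2, 0). Substituting into each constraint, equality holds for (ii) and (iii); the remaining constraints have slack.

(ii) and (iii)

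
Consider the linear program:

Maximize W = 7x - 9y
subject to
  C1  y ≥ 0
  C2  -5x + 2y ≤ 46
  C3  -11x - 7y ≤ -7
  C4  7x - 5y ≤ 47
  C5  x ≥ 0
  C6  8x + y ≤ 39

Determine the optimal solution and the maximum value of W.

x = 39/8, y = 0, maximum W = 273/8

The optimum lies where y = 0 and 8x + y = 39.
Solving simultaneously gives x = 39/8, y = 0.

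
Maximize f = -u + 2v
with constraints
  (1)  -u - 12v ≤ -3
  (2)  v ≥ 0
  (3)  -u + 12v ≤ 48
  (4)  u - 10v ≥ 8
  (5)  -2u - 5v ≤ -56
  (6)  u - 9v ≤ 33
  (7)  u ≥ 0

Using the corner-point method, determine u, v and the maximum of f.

u = 24, v = 8/5, maximum f = -104/5

Vertices and f = -u + 2v:
  (28, 0) → f = -28
  (33, 0) → f = -33
  (24, 8/5) → f = -104/5
  (258, 25) → f = -208

At the optimal vertex, u - 10v = 8 and -2u - 5v = -56.
Solving simultaneously gives u = 24, v = 8/5.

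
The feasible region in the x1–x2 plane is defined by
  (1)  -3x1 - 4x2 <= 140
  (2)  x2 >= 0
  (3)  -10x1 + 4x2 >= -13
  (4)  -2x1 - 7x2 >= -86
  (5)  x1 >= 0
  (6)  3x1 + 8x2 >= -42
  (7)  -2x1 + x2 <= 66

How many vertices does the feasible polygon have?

4

Intersecting each pair of boundary lines and keeping only the points that satisfy every inequality leaves:
  (13/10, 0)
  (0, 0)
  (145/26, 139/13)
  (0, 86/7)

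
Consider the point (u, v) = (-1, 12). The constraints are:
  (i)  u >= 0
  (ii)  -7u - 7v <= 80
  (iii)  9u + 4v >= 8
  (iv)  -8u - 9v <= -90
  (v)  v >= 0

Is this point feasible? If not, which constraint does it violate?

not feasible — violates (i)

Constraint (i): u = -1, which is not ≥ 0. All other constraints are satisfied.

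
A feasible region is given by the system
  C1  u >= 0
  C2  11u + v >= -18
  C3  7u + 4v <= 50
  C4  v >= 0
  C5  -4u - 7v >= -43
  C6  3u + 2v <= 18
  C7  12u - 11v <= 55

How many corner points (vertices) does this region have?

Of the 21 pairwise boundary intersections, those satisfying every inequality are:
  (0, 0)
  (0, 43/7)
  (55/12, 0)
  (40/13, 57/13)
  (308/57, 17/19)

5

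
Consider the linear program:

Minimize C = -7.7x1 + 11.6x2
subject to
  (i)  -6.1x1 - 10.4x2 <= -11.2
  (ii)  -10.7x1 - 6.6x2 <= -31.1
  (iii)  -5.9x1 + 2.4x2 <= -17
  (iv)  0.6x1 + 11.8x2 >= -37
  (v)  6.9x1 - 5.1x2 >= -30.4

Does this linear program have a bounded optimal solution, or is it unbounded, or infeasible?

From the feasible point (12476/3551, -6987/7102), moving in the direction (11.8, -0.6) keeps every constraint satisfied while C decreases without bound.

unbounded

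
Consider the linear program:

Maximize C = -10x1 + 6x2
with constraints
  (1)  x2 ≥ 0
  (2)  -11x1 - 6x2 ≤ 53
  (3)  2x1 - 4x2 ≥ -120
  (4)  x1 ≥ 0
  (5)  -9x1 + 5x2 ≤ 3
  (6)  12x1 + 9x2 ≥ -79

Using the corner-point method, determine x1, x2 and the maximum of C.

x1 = 294/13, x2 = 537/13, maximum C = 282/13

Extreme points and C = -10x1 + 6x2:
  (0, 0) → C = 0
  (294/13, 537/13) → C = 282/13
  (0, 3/5) → C = 18/5
The feasible region is unbounded (it extends along (2, 1), (1, 0)), but C strictly decreases along every unbounded feasible direction, so there is no improving ray and the maximum is attained at a vertex.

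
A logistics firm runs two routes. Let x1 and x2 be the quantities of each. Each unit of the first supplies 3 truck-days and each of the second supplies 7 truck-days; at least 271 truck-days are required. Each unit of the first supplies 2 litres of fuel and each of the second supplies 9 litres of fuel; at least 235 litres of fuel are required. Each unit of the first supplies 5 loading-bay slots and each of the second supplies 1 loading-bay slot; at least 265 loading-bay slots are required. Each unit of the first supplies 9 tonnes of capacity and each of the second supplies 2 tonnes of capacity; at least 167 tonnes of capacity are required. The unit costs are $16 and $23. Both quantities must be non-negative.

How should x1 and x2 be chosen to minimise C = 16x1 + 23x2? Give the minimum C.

The feasible region is unbounded (it extends along (0, 1), (1, 0)), but C strictly increases along every unbounded feasible direction, so there is no improving ray and the minimum is attained at a vertex.

The optimum lies where 3x1 + 7x2 = 271 and 5x1 + x2 = 265.
Solving simultaneously gives x1 = 99/2, x2 = 35/2.

x1 = 99/2, x2 = 35/2, minimum C = 2389/2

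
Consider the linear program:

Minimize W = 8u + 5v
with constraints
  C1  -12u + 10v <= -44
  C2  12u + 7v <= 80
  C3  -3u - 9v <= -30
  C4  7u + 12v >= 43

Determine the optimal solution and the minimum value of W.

u = 116/23, v = 38/23, minimum W = 1118/23

Vertices and W = 8u + 5v:
  (277/51, 36/17) → W = 2756/51
  (116/23, 38/23) → W = 1118/23
  (170/29, 40/29) → W = 1560/29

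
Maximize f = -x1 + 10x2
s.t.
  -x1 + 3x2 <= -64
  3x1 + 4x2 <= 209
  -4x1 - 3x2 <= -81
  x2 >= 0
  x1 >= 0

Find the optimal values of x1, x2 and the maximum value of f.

x1 = 883/13, x2 = 17/13, maximum f = -713/13

Vertices and f = -x1 + 10x2:
  (883/13, 17/13) → f = -713/13
  (64, 0) → f = -64
  (209/3, 0) → f = -209/3

At the optimal vertex, -x1 + 3x2 = -64 and 3x1 + 4x2 = 209.
Solving simultaneously gives x1 = 883/13, x2 = 17/13.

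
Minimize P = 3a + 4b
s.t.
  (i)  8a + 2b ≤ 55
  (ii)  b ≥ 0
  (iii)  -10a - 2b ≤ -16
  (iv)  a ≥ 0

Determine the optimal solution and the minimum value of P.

a = 8/5, b = 0, minimum P = 24/5

At the optimal vertex, b = 0 and -10a - 2b = -16.
Solving simultaneously gives a = 8/5, b = 0.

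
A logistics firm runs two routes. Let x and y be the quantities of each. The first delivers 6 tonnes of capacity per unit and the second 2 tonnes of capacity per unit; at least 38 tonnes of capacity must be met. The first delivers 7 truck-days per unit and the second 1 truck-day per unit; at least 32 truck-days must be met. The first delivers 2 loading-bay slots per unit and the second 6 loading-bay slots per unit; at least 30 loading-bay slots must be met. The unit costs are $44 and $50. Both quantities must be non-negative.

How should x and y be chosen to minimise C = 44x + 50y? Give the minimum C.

x = 21/4, y = 13/4, minimum C = 787/2

Vertices and C = 44x + 50y:
  (0, 32) → C = 1600
  (15, 0) → C = 660
  (13/4, 37/4) → C = 1211/2
  (21/4, 13/4) → C = 787/2
The feasible region is unbounded (it extends along (0, 1), (1, 0)), but C strictly increases along every unbounded feasible direction, so there is no improving ray and the minimum is attained at a vertex.

At the optimal vertex, 6x + 2y = 38 and 2x + 6y = 30.
Solving simultaneously gives x = 21/4, y = 13/4.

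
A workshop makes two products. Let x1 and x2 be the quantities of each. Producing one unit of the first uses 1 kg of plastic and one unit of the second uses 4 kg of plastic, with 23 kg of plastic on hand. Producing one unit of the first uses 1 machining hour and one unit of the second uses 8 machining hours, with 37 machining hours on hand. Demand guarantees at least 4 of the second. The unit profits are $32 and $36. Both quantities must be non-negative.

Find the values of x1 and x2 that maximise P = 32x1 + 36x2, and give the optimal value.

x1 = 5, x2 = 4, maximum P = 304

Extreme points and P = 32x1 + 36x2:
  (0, 37/8) → P = 333/2
  (0, 4) → P = 144
  (5, 4) → P = 304

The optimum lies where x1 + 8x2 = 37 and x2 = 4.
Solving simultaneously gives x1 = 5, x2 = 4.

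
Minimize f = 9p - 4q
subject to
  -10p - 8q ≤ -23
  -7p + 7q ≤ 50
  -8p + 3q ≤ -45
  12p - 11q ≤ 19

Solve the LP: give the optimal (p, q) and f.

p = 93/7, q = 143/7, minimum f = 265/7

Corner points and f = 9p - 4q:
  (93/7, 143/7) → f = 265/7
  (683/7, 733/7) → f = 3215/7
  (219/26, 97/13) → f = 1195/26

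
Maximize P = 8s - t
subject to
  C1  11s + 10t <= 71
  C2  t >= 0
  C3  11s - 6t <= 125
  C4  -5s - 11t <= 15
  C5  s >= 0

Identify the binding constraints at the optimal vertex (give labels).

Vertices and P = 8s - t:
  (71/11, 0) → P = 568/11
  (0, 71/10) → P = -71/10
  (0, 0) → P = 0

The maximum is at (71/11, 0). Substituting into each constraint, equality holds for C1 and C2; the remaining constraints have slack.

C1 and C2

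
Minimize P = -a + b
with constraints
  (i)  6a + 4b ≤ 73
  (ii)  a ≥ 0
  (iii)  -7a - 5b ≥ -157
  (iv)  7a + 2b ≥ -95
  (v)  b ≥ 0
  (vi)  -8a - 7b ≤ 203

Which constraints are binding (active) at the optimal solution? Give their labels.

(i) and (v)

Vertices and P = -a + b:
  (0, 73/4) → P = 73/4
  (73/6, 0) → P = -73/6
  (0, 0) → P = 0

The minimum is at (73/6, 0). Substituting into each constraint, equality holds for (i) and (v); the remaining constraints have slack.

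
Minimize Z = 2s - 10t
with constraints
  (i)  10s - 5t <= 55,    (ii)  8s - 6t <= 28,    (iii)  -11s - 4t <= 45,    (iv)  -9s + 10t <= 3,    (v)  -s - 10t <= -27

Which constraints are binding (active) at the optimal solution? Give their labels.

Vertices and Z = 2s - 10t:
  (19/2, 8) → Z = -61
  (113/11, 105/11) → Z = -824/11
  (221/43, 94/43) → Z = -498/43
  (12/5, 123/50) → Z = -99/5

The minimum is at (113/11, 105/11). Substituting into each constraint, equality holds for (i) and (iv); the remaining constraints have slack.

(i) and (iv)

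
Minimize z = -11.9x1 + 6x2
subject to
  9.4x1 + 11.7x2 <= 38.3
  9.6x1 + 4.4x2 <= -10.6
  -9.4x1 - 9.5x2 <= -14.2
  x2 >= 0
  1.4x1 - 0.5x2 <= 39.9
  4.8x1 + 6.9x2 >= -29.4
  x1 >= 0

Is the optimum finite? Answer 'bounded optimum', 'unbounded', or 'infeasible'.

infeasible

The boundaries 9.4x1 + 11.7x2 = 38.3 and 9.6x1 + 4.4x2 = -10.6 meet at (-14627/3548, 11683/1774), but that point violates x1 ≥ 0. Every candidate vertex is excluded by some other constraint, so the feasible region is empty.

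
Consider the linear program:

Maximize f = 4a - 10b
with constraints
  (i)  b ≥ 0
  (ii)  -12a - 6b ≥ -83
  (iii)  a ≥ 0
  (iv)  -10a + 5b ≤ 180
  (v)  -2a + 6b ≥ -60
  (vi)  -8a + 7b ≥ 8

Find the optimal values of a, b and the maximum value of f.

Corner points and f = 4a - 10b:
  (0, 83/6) → f = -415/3
  (533/132, 190/33) → f = -1367/33
  (0, 8/7) → f = -80/7

At the optimal vertex, a = 0 and -8a + 7b = 8.
Solving simultaneously gives a = 0, b = 8/7.

a = 0, b = 8/7, maximum f = -80/7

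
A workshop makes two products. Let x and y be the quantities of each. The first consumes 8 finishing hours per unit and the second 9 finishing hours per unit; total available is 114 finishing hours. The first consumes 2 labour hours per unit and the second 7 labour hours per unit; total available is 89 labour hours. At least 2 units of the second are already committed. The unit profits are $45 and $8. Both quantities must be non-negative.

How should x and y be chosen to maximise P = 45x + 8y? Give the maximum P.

x = 12, y = 2, maximum P = 556

Extreme points and P = 45x + 8y:
  (0, 38/3) → P = 304/3
  (0, 2) → P = 16
  (12, 2) → P = 556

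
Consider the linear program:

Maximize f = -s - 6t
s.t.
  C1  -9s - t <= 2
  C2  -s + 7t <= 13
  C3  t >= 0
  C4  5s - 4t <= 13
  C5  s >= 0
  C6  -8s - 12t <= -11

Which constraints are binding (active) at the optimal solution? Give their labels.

Feasible corners and f = -s - 6t:
  (143/31, 78/31) → f = -611/31
  (0, 13/7) → f = -78/7
  (13/5, 0) → f = -13/5
  (11/8, 0) → f = -11/8
  (0, 11/12) → f = -11/2

The maximum is at (11/8, 0). Substituting into each constraint, equality holds for C3 and C6; the remaining constraints have slack.

C3 and C6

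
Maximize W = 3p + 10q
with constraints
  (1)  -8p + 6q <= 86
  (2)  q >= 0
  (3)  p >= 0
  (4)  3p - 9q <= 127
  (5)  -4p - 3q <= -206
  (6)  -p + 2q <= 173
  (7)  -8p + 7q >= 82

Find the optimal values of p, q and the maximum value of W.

The binding constraints are -p + 2q = 173 and -8p + 7q = 82.
Solving simultaneously gives p = 349/3, q = 434/3.

p = 349/3, q = 434/3, maximum W = 5387/3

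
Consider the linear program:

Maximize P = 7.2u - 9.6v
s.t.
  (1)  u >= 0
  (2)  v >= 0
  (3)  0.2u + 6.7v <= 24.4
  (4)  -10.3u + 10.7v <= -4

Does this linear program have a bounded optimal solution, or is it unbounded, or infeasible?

Extreme points and P = 7.2u - 9.6v:
  (122, 0) → P = 878.4
  (40/103, 0) → P = 288/103
  (28788/7115, 25052/7115) → P = -166128/35575
The feasible region has finitely many vertices and no improving ray; the maximum is 878.4 at (122, 0).

bounded optimum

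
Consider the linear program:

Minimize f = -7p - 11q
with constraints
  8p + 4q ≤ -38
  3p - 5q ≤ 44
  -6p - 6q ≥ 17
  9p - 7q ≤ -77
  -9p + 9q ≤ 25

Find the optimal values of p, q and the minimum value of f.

Corner points and f = -7p - 11q:
  (-231/8, -209/8) → f = 979/2
  (-521/18, -157/6) → f = 4414/9
  (-259/9, -26) → f = 4387/9

At the optimal vertex, 9p - 7q = -77 and -9p + 9q = 25.
Solving simultaneously gives p = -259/9, q = -26.

p = -259/9, q = -26, minimum f = 4387/9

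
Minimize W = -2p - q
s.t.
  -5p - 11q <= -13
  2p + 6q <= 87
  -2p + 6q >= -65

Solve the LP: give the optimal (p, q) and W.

Feasible corners and W = -2p - q:
  (-879/8, 409/8) → W = 1349/8
  (61/4, -23/4) → W = -99/4
  (38, 11/6) → W = -467/6

p = 38, q = 11/6, minimum W = -467/6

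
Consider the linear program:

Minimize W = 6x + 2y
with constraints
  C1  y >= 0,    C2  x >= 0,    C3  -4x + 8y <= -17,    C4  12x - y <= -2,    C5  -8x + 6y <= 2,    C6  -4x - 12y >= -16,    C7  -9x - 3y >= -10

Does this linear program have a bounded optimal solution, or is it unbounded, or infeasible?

The boundaries -4x - 12y = -16 and -9x - 3y = -10 meet at (3/4, 13/12), but that point violates -4x + 8y ≤ -17. Every candidate vertex is excluded by some other constraint, so the feasible region is empty.

infeasible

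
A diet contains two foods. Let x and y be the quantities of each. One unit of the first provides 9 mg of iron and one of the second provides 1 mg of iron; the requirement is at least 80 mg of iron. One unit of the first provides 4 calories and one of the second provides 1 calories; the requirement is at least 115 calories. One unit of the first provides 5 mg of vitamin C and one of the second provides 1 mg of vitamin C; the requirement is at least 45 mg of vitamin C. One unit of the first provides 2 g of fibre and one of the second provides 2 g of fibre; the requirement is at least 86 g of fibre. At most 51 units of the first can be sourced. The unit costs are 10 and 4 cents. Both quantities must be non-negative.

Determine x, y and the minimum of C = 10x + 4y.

Corner points and C = 10x + 4y:
  (0, 115) → C = 460
  (43, 0) → C = 430
  (51, 0) → C = 510
  (24, 19) → C = 316
The feasible region is unbounded (it extends along (0, 1)), but C strictly increases along every unbounded feasible direction, so there is no improving ray and the minimum is attained at a vertex.

x = 24, y = 19, minimum C = 316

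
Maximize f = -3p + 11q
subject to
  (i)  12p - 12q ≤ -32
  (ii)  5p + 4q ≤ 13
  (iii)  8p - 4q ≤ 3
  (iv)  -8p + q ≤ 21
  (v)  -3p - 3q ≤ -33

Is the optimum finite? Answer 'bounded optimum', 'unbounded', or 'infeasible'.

The boundaries 12p - 12q = -32 and 5p + 4q = 13 meet at (7/27, 79/27), but that point violates -3p - 3q ≤ -33. Every candidate vertex is excluded by some other constraint, so the feasible region is empty.

infeasible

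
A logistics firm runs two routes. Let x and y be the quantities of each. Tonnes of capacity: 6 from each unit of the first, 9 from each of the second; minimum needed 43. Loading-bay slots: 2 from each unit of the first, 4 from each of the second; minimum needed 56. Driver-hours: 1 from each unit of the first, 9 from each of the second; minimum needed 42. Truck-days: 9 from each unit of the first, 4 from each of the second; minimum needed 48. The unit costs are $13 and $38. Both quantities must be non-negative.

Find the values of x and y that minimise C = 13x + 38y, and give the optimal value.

Vertices and C = 13x + 38y:
  (0, 14) → C = 532
  (42, 0) → C = 546
  (24, 2) → C = 388
The feasible region is unbounded (it extends along (0, 1), (1, 0)), but C strictly increases along every unbounded feasible direction, so there is no improving ray and the minimum is attained at a vertex.

x = 24, y = 2, minimum C = 388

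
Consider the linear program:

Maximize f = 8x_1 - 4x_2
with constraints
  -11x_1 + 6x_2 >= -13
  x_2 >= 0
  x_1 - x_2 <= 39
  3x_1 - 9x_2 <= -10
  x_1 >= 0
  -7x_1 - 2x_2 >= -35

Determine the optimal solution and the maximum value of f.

x_1 = 59/16, x_2 = 147/32, maximum f = 89/8

Feasible corners and f = 8x_1 - 4x_2:
  (59/27, 149/81) → f = 820/81
  (59/16, 147/32) → f = 89/8
  (0, 10/9) → f = -40/9
  (0, 35/2) → f = -70

The optimum lies where -11x_1 + 6x_2 = -13 and -7x_1 - 2x_2 = -35.
Solving simultaneously gives x_1 = 59/16, x_2 = 147/32.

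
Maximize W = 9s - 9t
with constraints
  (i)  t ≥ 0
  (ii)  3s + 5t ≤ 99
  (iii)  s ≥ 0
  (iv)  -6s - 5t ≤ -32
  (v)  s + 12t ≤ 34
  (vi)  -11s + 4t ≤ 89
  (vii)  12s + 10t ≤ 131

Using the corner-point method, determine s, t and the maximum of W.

Vertices and W = 9s - 9t:
  (16/3, 0) → W = 48
  (131/12, 0) → W = 393/4
  (214/67, 172/67) → W = 378/67
  (616/67, 277/134) → W = 8595/134

The binding constraints are t = 0 and 12s + 10t = 131.
Solving simultaneously gives s = 131/12, t = 0.

s = 131/12, t = 0, maximum W = 393/4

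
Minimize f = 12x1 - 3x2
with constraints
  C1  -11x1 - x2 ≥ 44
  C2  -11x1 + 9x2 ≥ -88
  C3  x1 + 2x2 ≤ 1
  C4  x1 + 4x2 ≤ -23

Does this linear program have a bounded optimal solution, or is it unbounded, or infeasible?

unbounded

From the feasible point (-14/5, -66/5), moving in the direction (-4, 1) keeps every constraint satisfied while f decreases without bound.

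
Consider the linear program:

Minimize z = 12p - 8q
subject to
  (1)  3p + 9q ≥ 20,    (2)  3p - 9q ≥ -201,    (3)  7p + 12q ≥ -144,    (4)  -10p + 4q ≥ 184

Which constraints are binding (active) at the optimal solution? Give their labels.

Feasible corners and z = 12p - 8q:
  (-181/6, 221/18) → z = -4142/9
  (-788/51, 376/51) → z = -12464/51
  (-142/13, 243/13) → z = -3648/13

The minimum is at (-181/6, 221/18). Substituting into each constraint, equality holds for (1) and (2); the remaining constraints have slack.

(1) and (2)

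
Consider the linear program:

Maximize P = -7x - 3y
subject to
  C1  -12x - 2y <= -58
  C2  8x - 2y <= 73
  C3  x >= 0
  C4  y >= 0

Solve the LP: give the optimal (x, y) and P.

x = 29/6, y = 0, maximum P = -203/6

Corner points and P = -7x - 3y:
  (0, 29) → P = -87
  (29/6, 0) → P = -203/6
  (73/8, 0) → P = -511/8
The feasible region is unbounded (it extends along (0, 1), (1, 4)), but P strictly decreases along every unbounded feasible direction, so there is no improving ray and the maximum is attained at a vertex.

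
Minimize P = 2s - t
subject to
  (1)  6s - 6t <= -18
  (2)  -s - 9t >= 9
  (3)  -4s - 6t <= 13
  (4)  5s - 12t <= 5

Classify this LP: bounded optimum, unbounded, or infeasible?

infeasible

The boundaries 6s - 6t = -18 and -s - 9t = 9 meet at (-18/5, -3/5), but that point violates -4s - 6t ≤ 13. Every candidate vertex is excluded by some other constraint, so the feasible region is empty.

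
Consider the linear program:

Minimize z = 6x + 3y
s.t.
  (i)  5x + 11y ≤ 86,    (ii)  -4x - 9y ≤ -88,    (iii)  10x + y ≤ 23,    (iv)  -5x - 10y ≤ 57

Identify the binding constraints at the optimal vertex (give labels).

Vertices and z = 6x + 3y:
  (-194, 96) → z = -876
  (-1487/5, 143) → z = -6777/5
  (-1393/5, 668/5) → z = -6354/5

The minimum is at (-1487/5, 143). Substituting into each constraint, equality holds for (i) and (iv); the remaining constraints have slack.

(i) and (iv)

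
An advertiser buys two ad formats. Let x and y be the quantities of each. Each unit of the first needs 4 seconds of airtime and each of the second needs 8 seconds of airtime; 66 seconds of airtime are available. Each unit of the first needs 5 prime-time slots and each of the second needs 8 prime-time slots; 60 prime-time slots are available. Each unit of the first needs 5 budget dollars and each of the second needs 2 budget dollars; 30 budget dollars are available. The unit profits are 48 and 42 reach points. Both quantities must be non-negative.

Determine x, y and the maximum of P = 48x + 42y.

x = 4, y = 5, maximum P = 402

Corner points and P = 48x + 42y:
  (0, 0) → P = 0
  (0, 15/2) → P = 315
  (6, 0) → P = 288
  (4, 5) → P = 402

The optimum lies where 5x + 8y = 60 and 5x + 2y = 30.
Solving simultaneously gives x = 4, y = 5.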